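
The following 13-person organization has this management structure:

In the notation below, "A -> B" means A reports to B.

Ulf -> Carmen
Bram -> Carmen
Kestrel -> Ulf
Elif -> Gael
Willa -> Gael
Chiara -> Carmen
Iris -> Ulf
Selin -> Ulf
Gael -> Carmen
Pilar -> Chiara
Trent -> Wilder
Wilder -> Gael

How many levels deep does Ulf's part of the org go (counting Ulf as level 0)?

1

The longest chain under Ulf runs Ulf → Kestrel, which is 1 level below Ulf.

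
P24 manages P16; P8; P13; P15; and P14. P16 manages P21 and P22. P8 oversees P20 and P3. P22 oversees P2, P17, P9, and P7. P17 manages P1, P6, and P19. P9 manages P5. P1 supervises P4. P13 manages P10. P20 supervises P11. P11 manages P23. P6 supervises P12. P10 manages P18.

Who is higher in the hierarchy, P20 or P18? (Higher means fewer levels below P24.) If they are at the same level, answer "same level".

P20

P20 is 2 levels below P24; P18 is 3. P20 is higher.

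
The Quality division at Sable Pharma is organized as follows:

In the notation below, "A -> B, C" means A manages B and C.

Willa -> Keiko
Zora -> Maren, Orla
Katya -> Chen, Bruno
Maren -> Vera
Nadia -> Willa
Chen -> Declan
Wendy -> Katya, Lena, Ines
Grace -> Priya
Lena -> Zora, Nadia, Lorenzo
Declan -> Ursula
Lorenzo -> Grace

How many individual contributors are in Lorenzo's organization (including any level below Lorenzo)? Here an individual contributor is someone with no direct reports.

The only person in Lorenzo's organization with no one reporting to them is Priya. That is 1.

1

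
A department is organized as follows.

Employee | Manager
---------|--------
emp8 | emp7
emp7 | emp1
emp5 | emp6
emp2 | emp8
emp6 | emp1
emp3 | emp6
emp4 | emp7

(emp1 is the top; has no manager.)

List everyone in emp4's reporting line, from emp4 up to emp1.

emp4 -> emp7 -> emp1

emp4 reports to emp7. emp7 reports to emp1. emp1 is at the top.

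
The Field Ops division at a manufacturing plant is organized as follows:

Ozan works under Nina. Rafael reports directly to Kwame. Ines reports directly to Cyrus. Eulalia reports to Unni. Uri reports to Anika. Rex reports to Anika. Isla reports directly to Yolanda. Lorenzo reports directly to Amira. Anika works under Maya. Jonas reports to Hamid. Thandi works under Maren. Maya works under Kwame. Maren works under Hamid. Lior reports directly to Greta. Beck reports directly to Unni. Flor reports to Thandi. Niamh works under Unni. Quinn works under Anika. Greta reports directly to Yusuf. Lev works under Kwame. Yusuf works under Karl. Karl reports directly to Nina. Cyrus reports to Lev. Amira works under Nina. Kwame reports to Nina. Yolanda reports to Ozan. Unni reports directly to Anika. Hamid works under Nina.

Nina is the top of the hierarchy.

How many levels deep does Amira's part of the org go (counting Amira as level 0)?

The longest chain under Amira runs Amira → Lorenzo, which is 1 level below Amira.

1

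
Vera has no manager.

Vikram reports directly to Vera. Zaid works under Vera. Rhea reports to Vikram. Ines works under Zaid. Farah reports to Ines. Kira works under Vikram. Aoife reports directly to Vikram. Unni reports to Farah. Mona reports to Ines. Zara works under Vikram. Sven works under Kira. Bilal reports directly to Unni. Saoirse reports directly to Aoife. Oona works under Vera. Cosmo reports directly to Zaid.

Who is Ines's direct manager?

Ines reports directly to Zaid.

Zaid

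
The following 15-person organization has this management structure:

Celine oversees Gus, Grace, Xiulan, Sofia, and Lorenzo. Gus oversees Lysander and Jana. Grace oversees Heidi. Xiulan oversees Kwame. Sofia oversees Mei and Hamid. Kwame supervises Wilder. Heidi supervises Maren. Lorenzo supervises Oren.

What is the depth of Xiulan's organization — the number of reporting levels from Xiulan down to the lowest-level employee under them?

2

The longest chain under Xiulan runs Xiulan → Kwame → Wilder, which is 2 levels below Xiulan.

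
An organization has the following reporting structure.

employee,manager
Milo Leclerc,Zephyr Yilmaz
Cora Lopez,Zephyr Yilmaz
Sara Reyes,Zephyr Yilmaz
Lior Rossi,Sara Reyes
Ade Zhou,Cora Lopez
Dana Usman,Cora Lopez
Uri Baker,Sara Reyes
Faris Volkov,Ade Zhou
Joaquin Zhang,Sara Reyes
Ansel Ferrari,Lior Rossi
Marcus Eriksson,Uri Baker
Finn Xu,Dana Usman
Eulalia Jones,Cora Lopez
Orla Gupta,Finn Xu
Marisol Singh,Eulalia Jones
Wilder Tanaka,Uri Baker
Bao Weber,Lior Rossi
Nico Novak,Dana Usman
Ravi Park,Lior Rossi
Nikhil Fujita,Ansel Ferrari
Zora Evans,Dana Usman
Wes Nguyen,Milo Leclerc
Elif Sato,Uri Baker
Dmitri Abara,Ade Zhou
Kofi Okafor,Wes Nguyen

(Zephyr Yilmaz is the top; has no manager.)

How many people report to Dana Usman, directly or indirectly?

Dana Usman directly manages Finn Xu, Nico Novak, Zora Evans. Under Finn Xu: Orla Gupta (1). Nico Novak has no reports. Zora Evans has no reports. So Dana Usman's organization is 3 direct reports plus everyone under them: 2 + 1 + 1 = 4.

4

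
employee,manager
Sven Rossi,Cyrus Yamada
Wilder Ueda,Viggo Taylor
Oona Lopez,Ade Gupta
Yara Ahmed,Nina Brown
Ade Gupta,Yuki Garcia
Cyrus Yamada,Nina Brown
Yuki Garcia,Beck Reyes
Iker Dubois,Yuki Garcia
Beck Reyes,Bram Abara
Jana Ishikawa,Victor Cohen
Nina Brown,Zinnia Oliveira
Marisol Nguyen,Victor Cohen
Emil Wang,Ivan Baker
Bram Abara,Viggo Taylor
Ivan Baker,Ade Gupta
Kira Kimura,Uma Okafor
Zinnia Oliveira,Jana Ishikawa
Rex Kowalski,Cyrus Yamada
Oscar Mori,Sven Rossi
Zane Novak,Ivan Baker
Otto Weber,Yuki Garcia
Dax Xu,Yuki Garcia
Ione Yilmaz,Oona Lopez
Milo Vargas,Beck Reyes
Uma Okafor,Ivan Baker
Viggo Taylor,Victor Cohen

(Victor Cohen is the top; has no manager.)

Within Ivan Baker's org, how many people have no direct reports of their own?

3

The people in Ivan Baker's organization with no one reporting to them are Zane Novak, Emil Wang, Kira Kimura. That is 3.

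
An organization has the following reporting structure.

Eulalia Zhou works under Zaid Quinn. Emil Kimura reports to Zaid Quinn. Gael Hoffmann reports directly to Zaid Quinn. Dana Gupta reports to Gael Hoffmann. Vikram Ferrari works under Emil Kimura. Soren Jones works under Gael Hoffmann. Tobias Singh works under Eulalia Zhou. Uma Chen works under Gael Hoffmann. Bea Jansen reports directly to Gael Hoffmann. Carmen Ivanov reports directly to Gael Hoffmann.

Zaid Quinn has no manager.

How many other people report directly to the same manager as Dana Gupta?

4

Dana Gupta reports to Gael Hoffmann. Gael Hoffmann's other direct reports are Soren Jones, Uma Chen, Bea Jansen, Carmen Ivanov — 4 peers.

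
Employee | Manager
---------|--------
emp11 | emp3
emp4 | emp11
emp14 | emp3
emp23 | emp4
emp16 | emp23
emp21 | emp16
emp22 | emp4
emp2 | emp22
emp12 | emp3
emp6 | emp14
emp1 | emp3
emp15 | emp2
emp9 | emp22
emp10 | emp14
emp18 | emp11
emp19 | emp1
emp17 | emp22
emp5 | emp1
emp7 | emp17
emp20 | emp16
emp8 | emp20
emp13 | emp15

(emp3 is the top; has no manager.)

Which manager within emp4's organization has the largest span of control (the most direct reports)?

emp22

Direct-report counts within emp4's organization: emp4 has 2; emp22 has 3; emp17 has 1; emp2 has 1; emp15 has 1; emp23 has 1; emp16 has 2; emp20 has 1. The largest is 3, held by emp22.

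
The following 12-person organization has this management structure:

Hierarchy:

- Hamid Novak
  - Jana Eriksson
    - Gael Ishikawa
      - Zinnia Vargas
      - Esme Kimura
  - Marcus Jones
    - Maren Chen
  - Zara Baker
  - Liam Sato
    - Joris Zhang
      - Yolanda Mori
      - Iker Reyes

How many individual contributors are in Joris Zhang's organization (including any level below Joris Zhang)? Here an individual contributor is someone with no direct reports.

2

The people in Joris Zhang's organization with no one reporting to them are Iker Reyes, Yolanda Mori. That is 2.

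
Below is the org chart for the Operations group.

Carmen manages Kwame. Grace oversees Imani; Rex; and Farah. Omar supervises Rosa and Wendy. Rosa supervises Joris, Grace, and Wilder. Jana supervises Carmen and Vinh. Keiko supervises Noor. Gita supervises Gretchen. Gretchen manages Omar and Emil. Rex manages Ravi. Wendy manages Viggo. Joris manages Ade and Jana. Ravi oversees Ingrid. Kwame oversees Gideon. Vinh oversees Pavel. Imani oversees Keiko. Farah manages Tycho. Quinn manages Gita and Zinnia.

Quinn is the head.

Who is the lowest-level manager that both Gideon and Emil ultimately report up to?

Gretchen

Gideon's chain of managers is Kwame, Carmen, Jana, Joris, Rosa, Omar, Gretchen, Gita, Quinn. Emil's chain of managers is Gretchen, Gita, Quinn. The first manager that appears in both chains is Gretchen.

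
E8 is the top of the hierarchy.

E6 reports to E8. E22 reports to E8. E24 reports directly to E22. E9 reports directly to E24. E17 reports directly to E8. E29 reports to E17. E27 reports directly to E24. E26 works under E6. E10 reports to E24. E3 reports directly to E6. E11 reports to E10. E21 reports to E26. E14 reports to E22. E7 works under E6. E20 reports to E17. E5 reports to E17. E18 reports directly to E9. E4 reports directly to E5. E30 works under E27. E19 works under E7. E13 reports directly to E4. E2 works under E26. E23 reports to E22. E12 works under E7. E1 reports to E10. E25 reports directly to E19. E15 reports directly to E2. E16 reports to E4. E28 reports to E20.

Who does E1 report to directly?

E1 reports directly to E10.

E10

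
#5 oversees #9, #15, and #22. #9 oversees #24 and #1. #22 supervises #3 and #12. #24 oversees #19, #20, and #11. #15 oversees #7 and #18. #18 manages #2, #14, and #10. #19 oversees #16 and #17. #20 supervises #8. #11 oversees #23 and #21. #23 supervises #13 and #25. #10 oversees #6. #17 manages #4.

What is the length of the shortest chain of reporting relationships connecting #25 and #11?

2

#25 is in #11's organization: the chain from #25 up to #11 is #25 → #23 → #11, which is 2 links.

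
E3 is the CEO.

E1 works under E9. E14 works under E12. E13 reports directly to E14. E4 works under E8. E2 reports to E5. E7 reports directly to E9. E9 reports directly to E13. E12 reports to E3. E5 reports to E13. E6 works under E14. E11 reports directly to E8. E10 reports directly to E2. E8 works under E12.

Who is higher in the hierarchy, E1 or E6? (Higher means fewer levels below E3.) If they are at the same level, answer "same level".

E6

E1 is 5 levels below E3; E6 is 3. E6 is higher.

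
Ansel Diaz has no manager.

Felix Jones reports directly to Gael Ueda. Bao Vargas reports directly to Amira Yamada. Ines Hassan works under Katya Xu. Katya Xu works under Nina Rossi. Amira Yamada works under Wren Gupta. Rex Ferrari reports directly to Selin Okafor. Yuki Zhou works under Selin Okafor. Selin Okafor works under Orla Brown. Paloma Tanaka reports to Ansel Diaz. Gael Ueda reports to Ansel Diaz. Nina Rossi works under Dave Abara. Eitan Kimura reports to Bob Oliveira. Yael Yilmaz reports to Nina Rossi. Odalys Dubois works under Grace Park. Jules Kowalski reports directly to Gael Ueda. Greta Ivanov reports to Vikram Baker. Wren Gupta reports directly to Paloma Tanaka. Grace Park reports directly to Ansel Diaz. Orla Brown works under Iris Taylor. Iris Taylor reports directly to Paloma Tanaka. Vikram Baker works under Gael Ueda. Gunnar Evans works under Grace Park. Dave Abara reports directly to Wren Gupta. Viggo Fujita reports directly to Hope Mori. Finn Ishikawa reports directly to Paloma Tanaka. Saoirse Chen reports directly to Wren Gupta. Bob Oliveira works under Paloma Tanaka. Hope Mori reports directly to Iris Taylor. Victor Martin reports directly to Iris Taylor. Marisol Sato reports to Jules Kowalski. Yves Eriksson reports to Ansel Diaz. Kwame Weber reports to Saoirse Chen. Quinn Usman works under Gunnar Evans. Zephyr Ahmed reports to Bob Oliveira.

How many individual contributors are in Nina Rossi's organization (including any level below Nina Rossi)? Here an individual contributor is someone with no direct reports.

The people in Nina Rossi's organization with no one reporting to them are Ines Hassan, Yael Yilmaz. That is 2.

2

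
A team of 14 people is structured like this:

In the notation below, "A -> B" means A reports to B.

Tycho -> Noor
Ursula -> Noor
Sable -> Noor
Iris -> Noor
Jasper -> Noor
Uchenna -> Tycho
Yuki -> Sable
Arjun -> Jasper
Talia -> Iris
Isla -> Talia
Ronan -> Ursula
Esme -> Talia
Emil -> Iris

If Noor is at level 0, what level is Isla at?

3

Chain from Isla up to Noor: Isla → Talia → Iris → Noor. That is 3 steps up, so Isla is 3 levels below Noor.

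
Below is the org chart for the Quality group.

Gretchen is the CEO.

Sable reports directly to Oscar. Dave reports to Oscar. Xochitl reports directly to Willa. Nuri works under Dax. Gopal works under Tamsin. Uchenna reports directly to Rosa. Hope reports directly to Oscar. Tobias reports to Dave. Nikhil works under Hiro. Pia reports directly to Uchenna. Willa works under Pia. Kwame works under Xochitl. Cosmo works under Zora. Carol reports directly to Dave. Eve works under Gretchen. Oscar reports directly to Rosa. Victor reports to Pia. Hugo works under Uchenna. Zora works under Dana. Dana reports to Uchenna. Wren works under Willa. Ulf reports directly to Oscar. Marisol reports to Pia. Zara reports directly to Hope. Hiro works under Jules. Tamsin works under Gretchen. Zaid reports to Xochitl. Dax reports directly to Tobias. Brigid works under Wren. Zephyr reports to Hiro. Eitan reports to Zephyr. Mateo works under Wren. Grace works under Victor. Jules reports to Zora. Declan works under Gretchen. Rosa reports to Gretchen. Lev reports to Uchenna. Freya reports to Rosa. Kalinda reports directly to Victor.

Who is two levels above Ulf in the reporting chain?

Ulf reports to Oscar, and Oscar reports to Rosa. So Ulf's skip-level manager is Rosa.

Rosa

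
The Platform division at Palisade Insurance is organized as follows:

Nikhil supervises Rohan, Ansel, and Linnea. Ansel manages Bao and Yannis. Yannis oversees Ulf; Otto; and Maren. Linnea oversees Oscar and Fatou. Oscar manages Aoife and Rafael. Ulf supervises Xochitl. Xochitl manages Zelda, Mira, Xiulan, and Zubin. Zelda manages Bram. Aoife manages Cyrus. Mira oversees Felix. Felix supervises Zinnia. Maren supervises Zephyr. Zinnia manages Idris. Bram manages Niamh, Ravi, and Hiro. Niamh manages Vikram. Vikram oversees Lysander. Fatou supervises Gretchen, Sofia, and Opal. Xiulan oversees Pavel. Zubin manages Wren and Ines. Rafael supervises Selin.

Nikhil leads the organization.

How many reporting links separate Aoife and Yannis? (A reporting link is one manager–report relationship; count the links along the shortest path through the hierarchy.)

Aoife is 3 levels below Nikhil, and Yannis is 2 levels below Nikhil (their lowest common manager). The shortest path runs up from Aoife to Nikhil and back down to Yannis: 3 + 2 = 5 links.

5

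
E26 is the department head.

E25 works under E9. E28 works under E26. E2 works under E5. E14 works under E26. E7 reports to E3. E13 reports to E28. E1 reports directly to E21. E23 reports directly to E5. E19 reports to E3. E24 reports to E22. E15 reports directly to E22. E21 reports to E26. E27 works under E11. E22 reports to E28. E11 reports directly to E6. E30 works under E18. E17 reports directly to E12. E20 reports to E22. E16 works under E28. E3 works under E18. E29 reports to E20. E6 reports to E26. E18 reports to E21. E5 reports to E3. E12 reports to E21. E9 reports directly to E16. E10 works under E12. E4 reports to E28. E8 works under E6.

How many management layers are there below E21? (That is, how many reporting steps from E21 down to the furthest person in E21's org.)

The longest chain under E21 runs E21 → E18 → E3 → E5 → E2, which is 4 levels below E21.

4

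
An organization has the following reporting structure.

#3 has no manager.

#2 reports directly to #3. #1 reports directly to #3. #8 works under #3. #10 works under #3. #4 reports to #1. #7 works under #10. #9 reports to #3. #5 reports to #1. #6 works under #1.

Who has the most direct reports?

Direct-report counts: #3 has 5; #10 has 1; #1 has 3. The largest is 5, held by #3.

#3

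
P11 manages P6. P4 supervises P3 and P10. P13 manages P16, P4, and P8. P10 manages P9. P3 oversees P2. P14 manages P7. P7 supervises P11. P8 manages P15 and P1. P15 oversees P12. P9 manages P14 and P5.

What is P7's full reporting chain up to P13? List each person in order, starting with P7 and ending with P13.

P7 -> P14 -> P9 -> P10 -> P4 -> P13

P7 reports to P14. P14 reports to P9. P9 reports to P10. P10 reports to P4. P4 reports to P13. P13 is at the top.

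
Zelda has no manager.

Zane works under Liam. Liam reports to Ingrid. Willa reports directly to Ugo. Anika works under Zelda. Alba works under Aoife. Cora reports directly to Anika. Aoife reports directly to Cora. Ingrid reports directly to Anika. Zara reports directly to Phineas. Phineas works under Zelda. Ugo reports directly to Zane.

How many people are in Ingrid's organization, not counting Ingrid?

Ingrid directly manages Liam. Under Liam: Zane, Ugo, Willa (3). That's 4 in total.

4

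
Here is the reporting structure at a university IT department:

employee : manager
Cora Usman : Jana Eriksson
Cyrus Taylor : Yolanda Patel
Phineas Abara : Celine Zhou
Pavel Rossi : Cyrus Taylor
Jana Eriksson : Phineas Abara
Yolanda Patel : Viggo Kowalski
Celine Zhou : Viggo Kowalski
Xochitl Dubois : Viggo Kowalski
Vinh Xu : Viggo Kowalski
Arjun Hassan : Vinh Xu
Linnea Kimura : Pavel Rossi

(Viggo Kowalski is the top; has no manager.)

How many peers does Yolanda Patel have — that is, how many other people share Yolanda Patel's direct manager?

Yolanda Patel reports to Viggo Kowalski. Viggo Kowalski's other direct reports are Vinh Xu, Celine Zhou, Xochitl Dubois — 3 peers.

3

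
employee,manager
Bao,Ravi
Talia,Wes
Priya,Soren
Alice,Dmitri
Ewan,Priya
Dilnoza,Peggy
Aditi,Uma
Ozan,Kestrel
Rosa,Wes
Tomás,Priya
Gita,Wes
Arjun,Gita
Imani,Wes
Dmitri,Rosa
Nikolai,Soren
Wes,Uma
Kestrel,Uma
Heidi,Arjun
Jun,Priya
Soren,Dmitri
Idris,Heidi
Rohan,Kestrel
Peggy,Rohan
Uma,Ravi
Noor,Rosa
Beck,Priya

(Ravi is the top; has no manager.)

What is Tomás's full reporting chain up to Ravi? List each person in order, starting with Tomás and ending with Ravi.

Tomás reports to Priya. Priya reports to Soren. Soren reports to Dmitri. Dmitri reports to Rosa. Rosa reports to Wes. Wes reports to Uma. Uma reports to Ravi. Ravi is at the top.

Tomás -> Priya -> Soren -> Dmitri -> Rosa -> Wes -> Uma -> Ravi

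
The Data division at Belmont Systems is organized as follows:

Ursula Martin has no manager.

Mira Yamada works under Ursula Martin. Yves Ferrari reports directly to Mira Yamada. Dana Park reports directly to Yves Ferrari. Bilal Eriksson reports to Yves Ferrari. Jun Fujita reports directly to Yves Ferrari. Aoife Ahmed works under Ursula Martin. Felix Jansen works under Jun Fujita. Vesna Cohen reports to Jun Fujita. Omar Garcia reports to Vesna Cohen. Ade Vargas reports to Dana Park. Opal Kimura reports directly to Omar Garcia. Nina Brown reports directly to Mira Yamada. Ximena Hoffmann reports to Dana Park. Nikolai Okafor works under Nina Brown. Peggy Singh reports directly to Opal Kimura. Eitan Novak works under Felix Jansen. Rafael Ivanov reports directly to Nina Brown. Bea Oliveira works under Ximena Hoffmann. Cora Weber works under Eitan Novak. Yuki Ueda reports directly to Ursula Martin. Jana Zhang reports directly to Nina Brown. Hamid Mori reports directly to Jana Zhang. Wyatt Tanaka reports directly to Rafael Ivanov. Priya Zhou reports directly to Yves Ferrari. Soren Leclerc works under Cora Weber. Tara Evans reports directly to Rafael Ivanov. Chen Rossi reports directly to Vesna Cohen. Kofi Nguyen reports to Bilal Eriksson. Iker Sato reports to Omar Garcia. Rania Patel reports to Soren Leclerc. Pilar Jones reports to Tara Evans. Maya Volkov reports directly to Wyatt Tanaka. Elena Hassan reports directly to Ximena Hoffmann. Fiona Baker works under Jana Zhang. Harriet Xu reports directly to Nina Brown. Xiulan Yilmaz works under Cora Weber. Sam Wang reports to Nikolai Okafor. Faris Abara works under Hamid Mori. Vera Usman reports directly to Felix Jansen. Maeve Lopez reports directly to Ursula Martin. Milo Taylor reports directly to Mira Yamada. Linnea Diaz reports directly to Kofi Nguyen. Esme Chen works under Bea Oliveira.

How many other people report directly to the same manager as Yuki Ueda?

Yuki Ueda reports to Ursula Martin. Ursula Martin's other direct reports are Mira Yamada, Aoife Ahmed, Maeve Lopez — 3 peers.

3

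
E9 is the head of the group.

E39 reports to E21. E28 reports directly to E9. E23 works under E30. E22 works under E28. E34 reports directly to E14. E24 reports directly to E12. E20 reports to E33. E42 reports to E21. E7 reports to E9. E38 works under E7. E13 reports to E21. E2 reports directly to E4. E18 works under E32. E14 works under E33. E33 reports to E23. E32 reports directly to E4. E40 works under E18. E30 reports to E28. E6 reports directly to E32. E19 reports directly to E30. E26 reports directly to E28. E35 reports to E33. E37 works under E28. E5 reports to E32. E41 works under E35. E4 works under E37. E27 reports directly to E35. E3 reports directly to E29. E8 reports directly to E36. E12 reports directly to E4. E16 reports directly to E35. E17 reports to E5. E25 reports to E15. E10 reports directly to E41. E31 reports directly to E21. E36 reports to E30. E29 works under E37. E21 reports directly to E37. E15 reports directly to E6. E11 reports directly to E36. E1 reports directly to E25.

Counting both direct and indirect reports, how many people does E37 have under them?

20

E37 directly manages E4, E21, E29. Under E4: E2, E12, E24, E32, E5, E17, E6, E15, E25, E1, E18, E40 (12). Under E21: E42, E31, E39, E13 (4). Under E29: E3 (1). So E37's organization is 3 direct reports plus everyone under them: 13 + 5 + 2 = 20.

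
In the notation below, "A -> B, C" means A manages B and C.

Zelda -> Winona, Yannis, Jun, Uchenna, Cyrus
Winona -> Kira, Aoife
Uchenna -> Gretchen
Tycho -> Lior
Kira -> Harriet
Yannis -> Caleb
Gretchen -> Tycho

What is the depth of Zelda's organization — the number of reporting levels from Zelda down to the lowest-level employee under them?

The longest chain under Zelda runs Zelda → Uchenna → Gretchen → Tycho → Lior, which is 4 levels below Zelda.

4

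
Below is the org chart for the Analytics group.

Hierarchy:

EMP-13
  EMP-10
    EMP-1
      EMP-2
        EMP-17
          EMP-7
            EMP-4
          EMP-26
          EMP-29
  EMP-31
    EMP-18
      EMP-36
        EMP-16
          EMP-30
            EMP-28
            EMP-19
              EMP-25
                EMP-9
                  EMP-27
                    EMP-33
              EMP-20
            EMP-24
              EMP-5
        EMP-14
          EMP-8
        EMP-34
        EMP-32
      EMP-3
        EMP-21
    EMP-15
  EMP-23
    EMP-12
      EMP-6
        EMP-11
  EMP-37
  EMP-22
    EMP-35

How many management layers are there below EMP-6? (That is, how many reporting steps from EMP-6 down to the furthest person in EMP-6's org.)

The longest chain under EMP-6 runs EMP-6 → EMP-11, which is 1 level below EMP-6.

1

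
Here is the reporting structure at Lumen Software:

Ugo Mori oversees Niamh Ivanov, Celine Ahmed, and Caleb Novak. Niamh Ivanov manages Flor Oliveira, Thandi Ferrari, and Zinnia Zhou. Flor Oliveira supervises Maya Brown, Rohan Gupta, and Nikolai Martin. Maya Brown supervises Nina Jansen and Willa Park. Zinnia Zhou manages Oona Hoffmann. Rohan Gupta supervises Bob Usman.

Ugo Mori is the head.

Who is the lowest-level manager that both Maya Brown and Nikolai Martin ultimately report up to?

Maya Brown's chain of managers is Flor Oliveira, Niamh Ivanov, Ugo Mori. Nikolai Martin's chain of managers is Flor Oliveira, Niamh Ivanov, Ugo Mori. The first manager that appears in both chains is Flor Oliveira.

Flor Oliveira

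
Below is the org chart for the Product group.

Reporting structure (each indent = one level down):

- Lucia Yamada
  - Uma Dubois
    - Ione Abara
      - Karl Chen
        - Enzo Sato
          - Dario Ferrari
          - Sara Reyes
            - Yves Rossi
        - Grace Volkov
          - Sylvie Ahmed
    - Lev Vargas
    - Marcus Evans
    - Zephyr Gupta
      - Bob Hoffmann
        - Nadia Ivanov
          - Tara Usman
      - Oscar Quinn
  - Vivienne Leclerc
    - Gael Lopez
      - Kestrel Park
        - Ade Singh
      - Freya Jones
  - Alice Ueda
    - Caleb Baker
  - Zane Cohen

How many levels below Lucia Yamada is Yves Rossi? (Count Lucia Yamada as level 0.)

Chain from Yves Rossi up to Lucia Yamada: Yves Rossi → Sara Reyes → Enzo Sato → Karl Chen → Ione Abara → Uma Dubois → Lucia Yamada. That is 6 steps up, so Yves Rossi is 6 levels below Lucia Yamada.

6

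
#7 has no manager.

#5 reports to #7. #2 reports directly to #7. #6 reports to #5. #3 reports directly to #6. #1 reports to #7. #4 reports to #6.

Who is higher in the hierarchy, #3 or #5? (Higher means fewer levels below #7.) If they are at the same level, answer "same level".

#5

#3 is 3 levels below #7; #5 is 1. #5 is higher.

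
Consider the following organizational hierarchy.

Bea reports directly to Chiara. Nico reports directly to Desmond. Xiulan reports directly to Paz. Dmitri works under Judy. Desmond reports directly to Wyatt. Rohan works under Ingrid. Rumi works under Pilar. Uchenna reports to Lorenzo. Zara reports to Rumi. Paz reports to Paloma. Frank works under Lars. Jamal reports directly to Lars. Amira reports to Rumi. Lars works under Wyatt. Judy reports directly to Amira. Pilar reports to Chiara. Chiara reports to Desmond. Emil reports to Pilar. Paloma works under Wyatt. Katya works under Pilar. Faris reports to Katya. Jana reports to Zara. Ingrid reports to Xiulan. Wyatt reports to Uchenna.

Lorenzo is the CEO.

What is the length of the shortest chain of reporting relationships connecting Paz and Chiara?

4

Paz is 2 levels below Wyatt, and Chiara is 2 levels below Wyatt (their lowest common manager). The shortest path runs up from Paz to Wyatt and back down to Chiara: 2 + 2 = 4 links.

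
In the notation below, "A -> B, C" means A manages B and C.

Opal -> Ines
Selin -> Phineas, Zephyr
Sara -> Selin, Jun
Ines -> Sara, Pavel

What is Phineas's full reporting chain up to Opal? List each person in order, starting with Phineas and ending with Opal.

Phineas reports to Selin. Selin reports to Sara. Sara reports to Ines. Ines reports to Opal. Opal is at the top.

Phineas -> Selin -> Sara -> Ines -> Opal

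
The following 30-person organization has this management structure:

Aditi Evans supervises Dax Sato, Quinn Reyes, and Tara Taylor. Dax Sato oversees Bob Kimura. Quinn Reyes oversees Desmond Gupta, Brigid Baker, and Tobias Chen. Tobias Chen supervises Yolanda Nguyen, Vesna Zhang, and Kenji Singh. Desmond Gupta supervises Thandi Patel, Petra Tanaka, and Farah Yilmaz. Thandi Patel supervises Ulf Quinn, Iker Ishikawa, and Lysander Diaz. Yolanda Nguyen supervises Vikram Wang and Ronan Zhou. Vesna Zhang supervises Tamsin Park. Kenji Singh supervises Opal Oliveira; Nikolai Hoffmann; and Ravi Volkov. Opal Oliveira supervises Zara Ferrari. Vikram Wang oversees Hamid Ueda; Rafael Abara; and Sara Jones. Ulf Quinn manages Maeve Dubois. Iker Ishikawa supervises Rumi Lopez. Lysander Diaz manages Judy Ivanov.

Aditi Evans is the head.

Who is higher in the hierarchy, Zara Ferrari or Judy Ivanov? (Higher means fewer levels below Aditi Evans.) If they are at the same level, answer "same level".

Both Zara Ferrari and Judy Ivanov are 5 levels below Aditi Evans.

same level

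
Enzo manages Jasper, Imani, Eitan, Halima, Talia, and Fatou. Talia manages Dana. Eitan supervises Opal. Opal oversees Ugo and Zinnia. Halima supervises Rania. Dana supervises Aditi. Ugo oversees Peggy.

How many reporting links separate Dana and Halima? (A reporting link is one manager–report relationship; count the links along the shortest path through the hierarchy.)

3

Dana is 2 levels below Enzo, and Halima is 1 level below Enzo (their lowest common manager). The shortest path runs up from Dana to Enzo and back down to Halima: 2 + 1 = 3 links.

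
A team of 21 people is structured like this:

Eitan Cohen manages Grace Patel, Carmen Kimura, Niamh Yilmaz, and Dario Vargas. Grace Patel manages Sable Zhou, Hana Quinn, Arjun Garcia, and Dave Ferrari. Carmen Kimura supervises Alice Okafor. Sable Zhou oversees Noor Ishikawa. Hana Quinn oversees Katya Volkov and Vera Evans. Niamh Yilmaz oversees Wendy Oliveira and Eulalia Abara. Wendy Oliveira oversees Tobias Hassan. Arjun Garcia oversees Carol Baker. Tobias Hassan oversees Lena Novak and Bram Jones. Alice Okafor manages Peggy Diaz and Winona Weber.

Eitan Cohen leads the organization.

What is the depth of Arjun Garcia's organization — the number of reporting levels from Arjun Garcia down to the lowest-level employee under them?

1

The longest chain under Arjun Garcia runs Arjun Garcia → Carol Baker, which is 1 level below Arjun Garcia.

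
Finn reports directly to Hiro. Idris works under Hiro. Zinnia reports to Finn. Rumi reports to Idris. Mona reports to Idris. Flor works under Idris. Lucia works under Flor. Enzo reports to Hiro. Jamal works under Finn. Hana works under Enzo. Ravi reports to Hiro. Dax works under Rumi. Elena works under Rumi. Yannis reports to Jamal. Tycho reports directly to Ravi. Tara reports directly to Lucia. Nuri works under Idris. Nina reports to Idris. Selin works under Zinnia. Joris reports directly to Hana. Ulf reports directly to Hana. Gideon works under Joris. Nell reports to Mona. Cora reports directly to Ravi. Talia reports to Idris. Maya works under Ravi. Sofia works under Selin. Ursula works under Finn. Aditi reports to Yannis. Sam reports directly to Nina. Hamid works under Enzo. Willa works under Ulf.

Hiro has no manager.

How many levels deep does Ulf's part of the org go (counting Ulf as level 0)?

The longest chain under Ulf runs Ulf → Willa, which is 1 level below Ulf.

1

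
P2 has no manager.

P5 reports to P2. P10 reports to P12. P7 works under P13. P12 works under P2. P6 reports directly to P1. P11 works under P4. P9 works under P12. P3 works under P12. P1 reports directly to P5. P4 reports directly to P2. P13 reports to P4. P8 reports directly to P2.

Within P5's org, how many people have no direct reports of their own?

1

The only person in P5's organization with no one reporting to them is P6. That is 1.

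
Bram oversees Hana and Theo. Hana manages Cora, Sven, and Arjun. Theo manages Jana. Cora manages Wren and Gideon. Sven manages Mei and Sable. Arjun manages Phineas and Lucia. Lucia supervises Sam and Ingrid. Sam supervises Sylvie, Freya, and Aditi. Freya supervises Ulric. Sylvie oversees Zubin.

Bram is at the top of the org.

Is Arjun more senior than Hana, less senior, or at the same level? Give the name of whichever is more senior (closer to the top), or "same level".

Arjun is 2 levels below Bram; Hana is 1. Hana is higher.

Hana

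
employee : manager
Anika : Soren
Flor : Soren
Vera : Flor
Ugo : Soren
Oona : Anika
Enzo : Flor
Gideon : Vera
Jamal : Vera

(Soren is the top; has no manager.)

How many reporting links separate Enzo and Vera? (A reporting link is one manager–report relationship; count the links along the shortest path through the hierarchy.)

Enzo is 1 level below Flor, and Vera is 1 level below Flor (their lowest common manager). The shortest path runs up from Enzo to Flor and back down to Vera: 1 + 1 = 2 links.

2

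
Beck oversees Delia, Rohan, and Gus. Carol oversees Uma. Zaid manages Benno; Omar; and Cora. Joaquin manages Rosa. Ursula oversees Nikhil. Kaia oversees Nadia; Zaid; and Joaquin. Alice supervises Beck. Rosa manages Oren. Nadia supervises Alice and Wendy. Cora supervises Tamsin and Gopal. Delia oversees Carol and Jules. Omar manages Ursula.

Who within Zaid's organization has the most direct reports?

Direct-report counts within Zaid's organization: Zaid has 3; Cora has 2; Omar has 1; Ursula has 1. The largest is 3, held by Zaid.

Zaid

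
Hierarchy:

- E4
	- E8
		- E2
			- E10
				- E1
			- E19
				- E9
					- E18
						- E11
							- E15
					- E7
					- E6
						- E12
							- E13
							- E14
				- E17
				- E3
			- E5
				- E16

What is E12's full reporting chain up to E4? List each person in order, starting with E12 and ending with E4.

E12 -> E6 -> E9 -> E19 -> E2 -> E8 -> E4

E12 reports to E6. E6 reports to E9. E9 reports to E19. E19 reports to E2. E2 reports to E8. E8 reports to E4. E4 is at the top.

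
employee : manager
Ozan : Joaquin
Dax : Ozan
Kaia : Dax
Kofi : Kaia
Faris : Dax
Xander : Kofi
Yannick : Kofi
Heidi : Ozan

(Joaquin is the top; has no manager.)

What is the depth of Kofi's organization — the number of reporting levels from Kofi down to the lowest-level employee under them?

1

The longest chain under Kofi runs Kofi → Yannick, which is 1 level below Kofi.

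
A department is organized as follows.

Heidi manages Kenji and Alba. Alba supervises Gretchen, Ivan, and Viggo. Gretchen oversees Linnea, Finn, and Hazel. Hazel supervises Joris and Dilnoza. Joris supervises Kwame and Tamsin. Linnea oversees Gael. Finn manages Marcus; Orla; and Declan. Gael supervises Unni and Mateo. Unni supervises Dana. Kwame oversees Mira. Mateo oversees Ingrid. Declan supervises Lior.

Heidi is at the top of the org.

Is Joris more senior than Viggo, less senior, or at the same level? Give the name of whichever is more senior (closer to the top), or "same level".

Joris is 4 levels below Heidi; Viggo is 2. Viggo is higher.

Viggo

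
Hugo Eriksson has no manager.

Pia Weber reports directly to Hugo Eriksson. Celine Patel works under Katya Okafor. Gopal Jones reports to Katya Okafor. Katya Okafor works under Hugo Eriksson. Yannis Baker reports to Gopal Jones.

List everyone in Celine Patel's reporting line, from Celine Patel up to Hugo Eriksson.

Celine Patel reports to Katya Okafor. Katya Okafor reports to Hugo Eriksson. Hugo Eriksson is at the top.

Celine Patel -> Katya Okafor -> Hugo Eriksson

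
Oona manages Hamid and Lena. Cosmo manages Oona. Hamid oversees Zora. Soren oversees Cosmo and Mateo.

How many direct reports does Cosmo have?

1

Cosmo directly manages Oona. That is 1 direct report.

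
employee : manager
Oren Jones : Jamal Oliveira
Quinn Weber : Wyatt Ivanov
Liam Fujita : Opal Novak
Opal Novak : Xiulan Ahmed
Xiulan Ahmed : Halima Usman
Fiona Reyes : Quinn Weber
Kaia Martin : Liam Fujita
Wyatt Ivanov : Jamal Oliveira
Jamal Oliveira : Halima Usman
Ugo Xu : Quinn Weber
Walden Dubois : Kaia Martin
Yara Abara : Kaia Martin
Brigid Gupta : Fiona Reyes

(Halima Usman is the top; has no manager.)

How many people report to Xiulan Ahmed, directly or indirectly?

Xiulan Ahmed directly manages Opal Novak. Under Opal Novak: Liam Fujita, Kaia Martin, Yara Abara, Walden Dubois (4). That's 5 in total.

5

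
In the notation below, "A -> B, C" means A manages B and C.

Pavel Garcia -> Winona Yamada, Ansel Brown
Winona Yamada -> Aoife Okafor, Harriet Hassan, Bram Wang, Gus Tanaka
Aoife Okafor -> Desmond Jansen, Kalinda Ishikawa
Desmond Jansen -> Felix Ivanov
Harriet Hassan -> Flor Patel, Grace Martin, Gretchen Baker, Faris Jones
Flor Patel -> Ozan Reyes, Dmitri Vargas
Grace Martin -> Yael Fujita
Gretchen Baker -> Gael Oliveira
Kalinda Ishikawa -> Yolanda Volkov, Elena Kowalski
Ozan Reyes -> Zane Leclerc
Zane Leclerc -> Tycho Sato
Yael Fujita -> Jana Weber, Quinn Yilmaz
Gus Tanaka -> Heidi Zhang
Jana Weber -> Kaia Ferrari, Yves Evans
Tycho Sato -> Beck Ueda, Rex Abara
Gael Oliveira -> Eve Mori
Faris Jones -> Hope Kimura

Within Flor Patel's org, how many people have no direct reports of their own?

The people in Flor Patel's organization with no one reporting to them are Dmitri Vargas, Rex Abara, Beck Ueda. That is 3.

3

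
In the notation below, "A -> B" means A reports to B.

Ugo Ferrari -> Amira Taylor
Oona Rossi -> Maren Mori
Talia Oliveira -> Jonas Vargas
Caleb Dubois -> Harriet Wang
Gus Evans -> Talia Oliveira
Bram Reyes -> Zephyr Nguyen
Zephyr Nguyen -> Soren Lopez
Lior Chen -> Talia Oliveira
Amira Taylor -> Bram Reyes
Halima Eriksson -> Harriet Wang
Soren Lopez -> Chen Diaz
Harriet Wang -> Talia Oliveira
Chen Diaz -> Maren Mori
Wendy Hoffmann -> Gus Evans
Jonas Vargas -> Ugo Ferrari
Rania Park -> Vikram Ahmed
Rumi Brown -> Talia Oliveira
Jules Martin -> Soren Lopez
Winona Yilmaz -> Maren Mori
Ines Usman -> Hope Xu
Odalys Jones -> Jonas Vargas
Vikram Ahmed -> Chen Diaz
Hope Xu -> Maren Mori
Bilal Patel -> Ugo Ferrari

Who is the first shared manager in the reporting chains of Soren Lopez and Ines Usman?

Maren Mori

Soren Lopez's chain of managers is Chen Diaz, Maren Mori. Ines Usman's chain of managers is Hope Xu, Maren Mori. The first manager that appears in both chains is Maren Mori.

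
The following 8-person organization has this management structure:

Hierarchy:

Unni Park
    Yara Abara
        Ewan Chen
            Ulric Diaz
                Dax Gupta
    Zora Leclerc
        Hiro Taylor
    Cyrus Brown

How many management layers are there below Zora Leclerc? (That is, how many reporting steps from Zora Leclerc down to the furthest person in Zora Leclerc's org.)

1

The longest chain under Zora Leclerc runs Zora Leclerc → Hiro Taylor, which is 1 level below Zora Leclerc.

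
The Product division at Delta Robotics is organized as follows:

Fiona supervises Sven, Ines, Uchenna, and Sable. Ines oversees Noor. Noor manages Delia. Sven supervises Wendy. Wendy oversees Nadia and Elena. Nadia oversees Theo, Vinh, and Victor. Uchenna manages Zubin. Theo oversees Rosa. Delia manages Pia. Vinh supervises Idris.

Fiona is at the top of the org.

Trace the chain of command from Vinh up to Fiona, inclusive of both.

Vinh reports to Nadia. Nadia reports to Wendy. Wendy reports to Sven. Sven reports to Fiona. Fiona is at the top.

Vinh -> Nadia -> Wendy -> Sven -> Fiona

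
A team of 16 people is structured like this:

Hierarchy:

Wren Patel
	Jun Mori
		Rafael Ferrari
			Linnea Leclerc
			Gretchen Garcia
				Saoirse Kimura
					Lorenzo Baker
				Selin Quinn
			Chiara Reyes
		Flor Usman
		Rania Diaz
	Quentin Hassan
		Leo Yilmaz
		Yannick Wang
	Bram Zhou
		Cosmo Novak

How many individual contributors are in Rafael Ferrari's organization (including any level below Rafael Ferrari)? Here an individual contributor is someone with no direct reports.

The people in Rafael Ferrari's organization with no one reporting to them are Chiara Reyes, Selin Quinn, Lorenzo Baker, Linnea Leclerc. That is 4.

4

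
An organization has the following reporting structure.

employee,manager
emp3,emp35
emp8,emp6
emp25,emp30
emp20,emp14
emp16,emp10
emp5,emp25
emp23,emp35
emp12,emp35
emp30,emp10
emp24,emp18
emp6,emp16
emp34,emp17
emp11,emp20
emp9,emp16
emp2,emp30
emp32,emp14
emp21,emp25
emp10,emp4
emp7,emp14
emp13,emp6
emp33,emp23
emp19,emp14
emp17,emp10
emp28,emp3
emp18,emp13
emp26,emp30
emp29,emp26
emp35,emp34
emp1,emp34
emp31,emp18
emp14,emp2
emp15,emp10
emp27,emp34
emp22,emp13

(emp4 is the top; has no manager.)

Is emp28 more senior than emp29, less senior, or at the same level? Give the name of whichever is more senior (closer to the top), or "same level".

emp29

emp28 is 6 levels below emp4; emp29 is 4. emp29 is higher.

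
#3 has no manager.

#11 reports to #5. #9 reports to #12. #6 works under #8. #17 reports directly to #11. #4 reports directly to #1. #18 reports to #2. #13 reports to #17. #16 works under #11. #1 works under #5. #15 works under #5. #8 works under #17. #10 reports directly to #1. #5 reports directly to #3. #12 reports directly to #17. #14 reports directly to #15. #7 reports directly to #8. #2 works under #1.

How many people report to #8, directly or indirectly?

2

#8 directly manages #7, #6. #7 has no reports. #6 has no reports. So #8's organization is 2 direct reports plus everyone under them: 1 + 1 = 2.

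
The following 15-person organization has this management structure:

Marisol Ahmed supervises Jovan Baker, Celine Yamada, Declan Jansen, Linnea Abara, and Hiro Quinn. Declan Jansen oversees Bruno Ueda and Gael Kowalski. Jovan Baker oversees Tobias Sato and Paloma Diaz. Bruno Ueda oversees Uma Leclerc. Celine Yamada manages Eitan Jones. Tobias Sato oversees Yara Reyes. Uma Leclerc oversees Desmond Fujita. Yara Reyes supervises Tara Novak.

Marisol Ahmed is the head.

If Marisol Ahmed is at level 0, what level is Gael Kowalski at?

2

Chain from Gael Kowalski up to Marisol Ahmed: Gael Kowalski → Declan Jansen → Marisol Ahmed. That is 2 steps up, so Gael Kowalski is 2 levels below Marisol Ahmed.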